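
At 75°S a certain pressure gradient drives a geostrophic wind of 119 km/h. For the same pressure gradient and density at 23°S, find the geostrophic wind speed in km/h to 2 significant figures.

With the same pressure gradient and density, V_g ∝ 1/f ∝ 1/sin φ.
V₂ = V₁ · sin φ₁ / sin φ₂ = 119 × sin 75° / sin 23°
V₂ = 119 × 0.9659/0.3907 = 290 km/h

290 km/h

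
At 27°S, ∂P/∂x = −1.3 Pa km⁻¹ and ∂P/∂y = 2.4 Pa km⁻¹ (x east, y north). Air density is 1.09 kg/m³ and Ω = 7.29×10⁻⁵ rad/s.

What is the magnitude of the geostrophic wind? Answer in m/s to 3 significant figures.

Coriolis parameter at 27°S:
f = 2Ω sin φ = 2 × 7.29×10⁻⁵ × sin 27° = 6.62×10⁻⁵ s⁻¹
In the Southern Hemisphere f is negative: f = −6.62×10⁻⁵ s⁻¹.
Component geostrophic relations (x east, y north):
u_g = −(1/(fρ)) ∂P/∂y,  v_g = (1/(fρ)) ∂P/∂x
u_g = −(2.4×10⁻³)/(−6.62×10⁻⁵ × 1.09) = 33.3 m/s;  v_g = (−1.3×10⁻³)/(−6.62×10⁻⁵ × 1.09) = 18.0 m/s
|V_g| = √(u_g² + v_g²) = 37.8 m/s

37.8 m/s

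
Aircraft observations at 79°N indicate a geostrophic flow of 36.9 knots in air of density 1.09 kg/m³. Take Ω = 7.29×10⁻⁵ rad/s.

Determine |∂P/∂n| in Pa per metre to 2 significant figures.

Coriolis parameter at 79°N:
f = 2Ω sin φ = 2 × 7.29×10⁻⁵ × sin 79° = 1.43×10⁻⁴ s⁻¹
Wind speed in SI: 36.9 knots = 19.0 m/s
Geostrophic balance rearranged: |∂P/∂n| = f ρ V_g
|∂P/∂n| = 1.43×10⁻⁴ × 1.09 × 19.0 = 2.96×10⁻³ Pa/m

3.0×10⁻³ Pa/m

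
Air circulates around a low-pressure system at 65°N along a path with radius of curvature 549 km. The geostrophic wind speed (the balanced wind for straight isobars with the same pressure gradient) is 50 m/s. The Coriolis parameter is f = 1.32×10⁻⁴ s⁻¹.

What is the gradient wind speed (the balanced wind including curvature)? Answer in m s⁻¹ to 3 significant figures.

Around a low, centrifugal force acts outward with Coriolis, so pressure-gradient force balances both:
(1/ρ)|∂P/∂n| = fV + V²/R  →  V² + fR·V − fR·V_g = 0
With fR = 1.32×10⁻⁴ × 549×10³ m = 72.5 m/s:
V = [−fR + √((fR)² + 4 fR V_g)]/2 = [−72.5 + √(72.5² + 4×72.5×50)]/2 = 34 m/s
Subgeostrophic (V < V_g = 50 m/s), as expected around a low.

34.0 m s⁻¹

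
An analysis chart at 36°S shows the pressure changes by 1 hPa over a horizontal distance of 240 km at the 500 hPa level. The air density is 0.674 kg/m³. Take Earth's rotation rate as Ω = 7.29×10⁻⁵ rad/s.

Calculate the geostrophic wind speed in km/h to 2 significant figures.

Coriolis parameter at 36°S:
f = 2Ω sin φ = 2 × 7.29×10⁻⁵ × sin 36° = 8.57×10⁻⁵ s⁻¹
Pressure gradient: |∂P/∂n| = 100 Pa / 240000 m = 4.17×10⁻⁴ Pa/m
Geostrophic balance (pressure-gradient force = Coriolis force):
V_g = (1/(fρ)) |∂P/∂n| = 4.17×10⁻⁴ / (8.57×10⁻⁵ × 0.674) = 7.21 m/s
Converting: 7.21 m/s × 3.6 = 26 km/h

26 km/h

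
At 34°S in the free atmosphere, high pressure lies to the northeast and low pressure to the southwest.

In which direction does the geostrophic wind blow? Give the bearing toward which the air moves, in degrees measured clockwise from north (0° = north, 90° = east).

The pressure-gradient force points toward the southwest (bearing 225°).
Geostrophic balance: in the Southern Hemisphere the Coriolis force deflects motion to the left, so the geostrophic wind blows 90° to the left of the pressure-gradient force (low pressure on the right).
Rotating 225° by 90° counterclockwise gives 135° — the wind blows toward the southeast.

135°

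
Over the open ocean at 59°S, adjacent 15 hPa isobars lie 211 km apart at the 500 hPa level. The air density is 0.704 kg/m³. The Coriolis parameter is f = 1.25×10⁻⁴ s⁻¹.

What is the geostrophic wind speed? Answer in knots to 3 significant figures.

157 knots

Pressure gradient: |∂P/∂n| = 1500 Pa / 211000 m = 7.11×10⁻³ Pa/m
Geostrophic balance (pressure-gradient force = Coriolis force):
V_g = (1/(fρ)) |∂P/∂n| = 7.11×10⁻³ / (1.25×10⁻⁴ × 0.704) = 80.8 m/s
Converting: 80.8 m/s × 1.944 = 157 knots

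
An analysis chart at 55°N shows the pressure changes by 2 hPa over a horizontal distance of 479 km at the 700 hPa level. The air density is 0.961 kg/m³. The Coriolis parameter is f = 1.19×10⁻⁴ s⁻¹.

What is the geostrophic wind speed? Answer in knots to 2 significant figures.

Pressure gradient: |∂P/∂n| = 200 Pa / 479000 m = 4.18×10⁻⁴ Pa/m
Geostrophic balance (pressure-gradient force = Coriolis force):
V_g = (1/(fρ)) |∂P/∂n| = 4.18×10⁻⁴ / (1.19×10⁻⁴ × 0.961) = 3.65 m/s
Converting: 3.65 m/s × 1.944 = 7.1 knots

7.1 knots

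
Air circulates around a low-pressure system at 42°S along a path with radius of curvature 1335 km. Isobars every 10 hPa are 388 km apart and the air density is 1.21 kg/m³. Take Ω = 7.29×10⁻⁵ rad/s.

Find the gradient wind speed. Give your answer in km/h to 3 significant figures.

Coriolis parameter at 42°S:
f = 2Ω sin φ = 2 × 7.29×10⁻⁵ × sin 42° = 9.76×10⁻⁵ s⁻¹
Pressure gradient: |∂P/∂n| = 1000 Pa / 388000 m = 2.58×10⁻³ Pa/m
Geostrophic speed: V_g = |∂P/∂n|/(fρ) = 2.58×10⁻³/(9.76×10⁻⁵ × 1.21) = 21.8 m/s
Around a low, centrifugal force acts outward with Coriolis, so pressure-gradient force balances both:
(1/ρ)|∂P/∂n| = fV + V²/R  →  V² + fR·V − fR·V_g = 0
With fR = 9.76×10⁻⁵ × 1335×10³ m = 130 m/s:
V = [−fR + √((fR)² + 4 fR V_g)]/2 = [−130 + √(130² + 4×130×21.8)]/2 = 19 m/s
Subgeostrophic (V < V_g = 21.8 m/s), as expected around a low.
Converting: 19 m/s × 3.6 = 68.6 km/h

68.6 km/h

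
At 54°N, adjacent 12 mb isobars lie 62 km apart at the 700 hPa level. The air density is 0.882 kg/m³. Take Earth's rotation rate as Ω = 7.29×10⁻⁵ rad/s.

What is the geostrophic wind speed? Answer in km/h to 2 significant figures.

Coriolis parameter at 54°N:
f = 2Ω sin φ = 2 × 7.29×10⁻⁵ × sin 54° = 1.18×10⁻⁴ s⁻¹
Pressure gradient: |∂P/∂n| = 1200 Pa / 62000 m = 1.94×10⁻² Pa/m
Geostrophic balance (pressure-gradient force = Coriolis force):
V_g = (1/(fρ)) |∂P/∂n| = 1.94×10⁻² / (1.18×10⁻⁴ × 0.882) = 186 m/s
Converting: 186 m/s × 3.6 = 670 km/h

670 km/h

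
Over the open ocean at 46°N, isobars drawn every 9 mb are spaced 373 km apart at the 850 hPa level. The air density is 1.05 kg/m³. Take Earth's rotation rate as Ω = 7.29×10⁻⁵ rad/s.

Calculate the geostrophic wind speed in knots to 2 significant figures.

Coriolis parameter at 46°N:
f = 2Ω sin φ = 2 × 7.29×10⁻⁵ × sin 46° = 1.05×10⁻⁴ s⁻¹
Pressure gradient: |∂P/∂n| = 900 Pa / 373000 m = 2.41×10⁻³ Pa/m
Geostrophic balance (pressure-gradient force = Coriolis force):
V_g = (1/(fρ)) |∂P/∂n| = 2.41×10⁻³ / (1.05×10⁻⁴ × 1.05) = 21.9 m/s
Converting: 21.9 m/s × 1.944 = 43 knots

43 knots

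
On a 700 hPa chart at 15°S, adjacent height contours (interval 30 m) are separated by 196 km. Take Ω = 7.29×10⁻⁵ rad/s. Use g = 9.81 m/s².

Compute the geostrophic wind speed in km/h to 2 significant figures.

140 km/h

Coriolis parameter at 15°S:
f = 2Ω sin φ = 2 × 7.29×10⁻⁵ × sin 15° = 3.77×10⁻⁵ s⁻¹
Height gradient: |∂Z/∂n| = 30 m / 196000 m = 1.53×10⁻⁴
On a pressure surface, geostrophic balance gives V_g = (g/f)|∂Z/∂n|:
V_g = 9.81 × 1.53×10⁻⁴ / 3.77×10⁻⁵ = 39.8 m/s
Converting: 39.8 m/s × 3.6 = 140 km/h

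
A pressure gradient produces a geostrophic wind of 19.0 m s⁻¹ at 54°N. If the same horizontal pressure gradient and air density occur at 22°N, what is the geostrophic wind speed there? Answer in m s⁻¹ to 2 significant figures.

With the same pressure gradient and density, V_g ∝ 1/f ∝ 1/sin φ.
V₂ = V₁ · sin φ₁ / sin φ₂ = 19.0 × sin 54° / sin 22°
V₂ = 19.0 × 0.8090/0.3746 = 41 m s⁻¹

41 m s⁻¹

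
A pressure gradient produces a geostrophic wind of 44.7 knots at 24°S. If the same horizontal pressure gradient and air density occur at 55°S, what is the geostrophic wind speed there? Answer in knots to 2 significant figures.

22 knots

With the same pressure gradient and density, V_g ∝ 1/f ∝ 1/sin φ.
V₂ = V₁ · sin φ₁ / sin φ₂ = 44.7 × sin 24° / sin 55°
V₂ = 44.7 × 0.4067/0.8192 = 22 knots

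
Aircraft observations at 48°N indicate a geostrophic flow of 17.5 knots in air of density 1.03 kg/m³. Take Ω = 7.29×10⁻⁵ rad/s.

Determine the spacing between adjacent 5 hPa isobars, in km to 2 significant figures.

Coriolis parameter at 48°N:
f = 2Ω sin φ = 2 × 7.29×10⁻⁵ × sin 48° = 1.08×10⁻⁴ s⁻¹
Wind speed in SI: 17.5 knots = 9.00 m/s
Geostrophic balance rearranged: |∂P/∂n| = f ρ V_g
|∂P/∂n| = 1.08×10⁻⁴ × 1.03 × 9.00 = 1.00×10⁻³ Pa/m
Isobar spacing: Δn = ΔP/|∂P/∂n| = 500 Pa / 1.00×10⁻³ Pa/m = 497652 m ≈ 500 km

500 km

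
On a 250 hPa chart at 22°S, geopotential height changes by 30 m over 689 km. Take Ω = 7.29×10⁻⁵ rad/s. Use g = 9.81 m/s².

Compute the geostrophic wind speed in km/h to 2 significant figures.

Coriolis parameter at 22°S:
f = 2Ω sin φ = 2 × 7.29×10⁻⁵ × sin 22° = 5.46×10⁻⁵ s⁻¹
Height gradient: |∂Z/∂n| = 30 m / 689000 m = 4.35×10⁻⁵
On a pressure surface, geostrophic balance gives V_g = (g/f)|∂Z/∂n|:
V_g = 9.81 × 4.35×10⁻⁵ / 5.46×10⁻⁵ = 7.82 m/s
Converting: 7.82 m/s × 3.6 = 28 km/h

28 km/h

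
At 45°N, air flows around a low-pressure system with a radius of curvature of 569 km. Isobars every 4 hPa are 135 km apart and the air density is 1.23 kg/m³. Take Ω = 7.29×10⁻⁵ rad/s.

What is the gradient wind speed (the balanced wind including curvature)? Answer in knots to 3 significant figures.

34.8 knots

Coriolis parameter at 45°N:
f = 2Ω sin φ = 2 × 7.29×10⁻⁵ × sin 45° = 1.03×10⁻⁴ s⁻¹
Pressure gradient: |∂P/∂n| = 400 Pa / 135000 m = 2.96×10⁻³ Pa/m
Geostrophic speed: V_g = |∂P/∂n|/(fρ) = 2.96×10⁻³/(1.03×10⁻⁴ × 1.23) = 23.4 m/s
Around a low, centrifugal force acts outward with Coriolis, so pressure-gradient force balances both:
(1/ρ)|∂P/∂n| = fV + V²/R  →  V² + fR·V − fR·V_g = 0
With fR = 1.03×10⁻⁴ × 569×10³ m = 58.7 m/s:
V = [−fR + √((fR)² + 4 fR V_g)]/2 = [−58.7 + √(58.7² + 4×58.7×23.4)]/2 = 17.9 m/s
Subgeostrophic (V < V_g = 23.4 m/s), as expected around a low.
Converting: 17.9 m/s × 1.944 = 34.8 knots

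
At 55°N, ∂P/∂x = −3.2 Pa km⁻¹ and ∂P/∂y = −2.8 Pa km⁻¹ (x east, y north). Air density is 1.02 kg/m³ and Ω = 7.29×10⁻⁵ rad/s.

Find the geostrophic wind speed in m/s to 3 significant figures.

34.9 m/s

Coriolis parameter at 55°N:
f = 2Ω sin φ = 2 × 7.29×10⁻⁵ × sin 55° = 1.19×10⁻⁴ s⁻¹
Component geostrophic relations (x east, y north):
u_g = −(1/(fρ)) ∂P/∂y,  v_g = (1/(fρ)) ∂P/∂x
u_g = −(−2.8×10⁻³)/(1.19×10⁻⁴ × 1.02) = 23.0 m/s;  v_g = (−3.2×10⁻³)/(1.19×10⁻⁴ × 1.02) = −26.3 m/s
|V_g| = √(u_g² + v_g²) = 34.9 m/s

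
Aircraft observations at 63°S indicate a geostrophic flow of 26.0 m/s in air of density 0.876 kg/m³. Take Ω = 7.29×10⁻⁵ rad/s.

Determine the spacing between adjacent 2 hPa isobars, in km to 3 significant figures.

67.6 km

Coriolis parameter at 63°S:
f = 2Ω sin φ = 2 × 7.29×10⁻⁵ × sin 63° = 1.30×10⁻⁴ s⁻¹
Geostrophic balance rearranged: |∂P/∂n| = f ρ V_g
|∂P/∂n| = 1.30×10⁻⁴ × 0.876 × 26.0 = 2.96×10⁻³ Pa/m
Isobar spacing: Δn = ΔP/|∂P/∂n| = 200 Pa / 2.96×10⁻³ Pa/m = 67595 m ≈ 67.6 km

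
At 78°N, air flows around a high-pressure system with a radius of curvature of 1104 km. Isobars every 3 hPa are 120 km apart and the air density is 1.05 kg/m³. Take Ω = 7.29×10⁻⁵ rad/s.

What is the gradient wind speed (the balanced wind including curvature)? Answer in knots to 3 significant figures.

Coriolis parameter at 78°N:
f = 2Ω sin φ = 2 × 7.29×10⁻⁵ × sin 78° = 1.43×10⁻⁴ s⁻¹
Pressure gradient: |∂P/∂n| = 300 Pa / 120000 m = 2.50×10⁻³ Pa/m
Geostrophic speed: V_g = |∂P/∂n|/(fρ) = 2.50×10⁻³/(1.43×10⁻⁴ × 1.05) = 16.7 m/s
Around a high, pressure-gradient force acts outward with centrifugal, so Coriolis balances both:
fV = (1/ρ)|∂P/∂n| + V²/R  →  V² − fR·V + fR·V_g = 0
With fR = 1.43×10⁻⁴ × 1104×10³ m = 157 m/s:
V = [fR − √((fR)² − 4 fR V_g)]/2 = [157 − √(157² − 4×157×16.7)]/2 = 19 m/s
Supergeostrophic (V > V_g = 16.7 m/s), as expected around a high.
Converting: 19 m/s × 1.944 = 36.9 knots

36.9 knots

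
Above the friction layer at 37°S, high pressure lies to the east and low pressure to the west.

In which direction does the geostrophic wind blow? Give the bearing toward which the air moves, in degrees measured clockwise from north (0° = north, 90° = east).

The pressure-gradient force points toward the west (bearing 270°).
Geostrophic balance: in the Southern Hemisphere the Coriolis force deflects motion to the left, so the geostrophic wind blows 90° to the left of the pressure-gradient force (low pressure on the right).
Rotating 270° by 90° counterclockwise gives 180° — the wind blows toward the south.

180°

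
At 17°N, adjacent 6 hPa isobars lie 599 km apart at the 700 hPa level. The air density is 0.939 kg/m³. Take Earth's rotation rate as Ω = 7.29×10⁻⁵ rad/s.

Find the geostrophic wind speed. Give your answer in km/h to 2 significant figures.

Coriolis parameter at 17°N:
f = 2Ω sin φ = 2 × 7.29×10⁻⁵ × sin 17° = 4.26×10⁻⁵ s⁻¹
Pressure gradient: |∂P/∂n| = 600 Pa / 599000 m = 1.00×10⁻³ Pa/m
Geostrophic balance (pressure-gradient force = Coriolis force):
V_g = (1/(fρ)) |∂P/∂n| = 1.00×10⁻³ / (4.26×10⁻⁵ × 0.939) = 25.0 m/s
Converting: 25.0 m/s × 3.6 = 90 km/h

90 km/h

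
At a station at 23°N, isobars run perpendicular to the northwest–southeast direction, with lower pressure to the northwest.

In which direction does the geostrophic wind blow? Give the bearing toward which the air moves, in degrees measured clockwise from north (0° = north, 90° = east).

The pressure-gradient force points toward the northwest (bearing 315°).
Geostrophic balance: in the Northern Hemisphere the Coriolis force deflects motion to the right, so the geostrophic wind blows 90° to the right of the pressure-gradient force (low pressure on the left).
Rotating 315° by 90° clockwise gives 045° — the wind blows toward the northeast.

045°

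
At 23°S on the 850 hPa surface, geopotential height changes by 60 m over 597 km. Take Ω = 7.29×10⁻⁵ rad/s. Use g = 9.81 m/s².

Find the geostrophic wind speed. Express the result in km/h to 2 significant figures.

62 km/h

Coriolis parameter at 23°S:
f = 2Ω sin φ = 2 × 7.29×10⁻⁵ × sin 23° = 5.70×10⁻⁵ s⁻¹
Height gradient: |∂Z/∂n| = 60 m / 597000 m = 1.01×10⁻⁴
On a pressure surface, geostrophic balance gives V_g = (g/f)|∂Z/∂n|:
V_g = 9.81 × 1.01×10⁻⁴ / 5.70×10⁻⁵ = 17.3 m/s
Converting: 17.3 m/s × 3.6 = 62 km/h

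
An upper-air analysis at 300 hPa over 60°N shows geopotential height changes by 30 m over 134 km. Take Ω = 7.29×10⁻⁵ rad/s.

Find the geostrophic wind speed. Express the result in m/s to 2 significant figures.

Coriolis parameter at 60°N:
f = 2Ω sin φ = 2 × 7.29×10⁻⁵ × sin 60° = 1.26×10⁻⁴ s⁻¹
Height gradient: |∂Z/∂n| = 30 m / 134000 m = 2.24×10⁻⁴
On a pressure surface, geostrophic balance gives V_g = (g/f)|∂Z/∂n|:
V_g = 9.81 × 2.24×10⁻⁴ / 1.26×10⁻⁴ = 17.4 m/s

17 m/s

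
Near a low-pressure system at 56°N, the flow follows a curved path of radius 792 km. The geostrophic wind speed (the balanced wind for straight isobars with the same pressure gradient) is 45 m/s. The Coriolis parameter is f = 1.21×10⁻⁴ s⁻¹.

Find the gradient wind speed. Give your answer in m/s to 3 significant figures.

33.4 m/s

Around a low, centrifugal force acts outward with Coriolis, so pressure-gradient force balances both:
(1/ρ)|∂P/∂n| = fV + V²/R  →  V² + fR·V − fR·V_g = 0
With fR = 1.21×10⁻⁴ × 792×10³ m = 95.8 m/s:
V = [−fR + √((fR)² + 4 fR V_g)]/2 = [−95.8 + √(95.8² + 4×95.8×45)]/2 = 33.4 m/s
Subgeostrophic (V < V_g = 45 m/s), as expected around a low.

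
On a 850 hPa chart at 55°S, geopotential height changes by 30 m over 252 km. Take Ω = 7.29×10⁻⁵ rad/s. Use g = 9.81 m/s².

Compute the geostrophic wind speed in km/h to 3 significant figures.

35.2 km/h

Coriolis parameter at 55°S:
f = 2Ω sin φ = 2 × 7.29×10⁻⁵ × sin 55° = 1.19×10⁻⁴ s⁻¹
Height gradient: |∂Z/∂n| = 30 m / 252000 m = 1.19×10⁻⁴
On a pressure surface, geostrophic balance gives V_g = (g/f)|∂Z/∂n|:
V_g = 9.81 × 1.19×10⁻⁴ / 1.19×10⁻⁴ = 9.78 m/s
Converting: 9.78 m/s × 3.6 = 35.2 km/h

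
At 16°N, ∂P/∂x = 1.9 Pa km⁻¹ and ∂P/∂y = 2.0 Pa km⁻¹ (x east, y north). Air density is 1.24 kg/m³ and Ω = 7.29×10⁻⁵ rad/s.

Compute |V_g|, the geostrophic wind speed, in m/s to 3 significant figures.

Coriolis parameter at 16°N:
f = 2Ω sin φ = 2 × 7.29×10⁻⁵ × sin 16° = 4.02×10⁻⁵ s⁻¹
Component geostrophic relations (x east, y north):
u_g = −(1/(fρ)) ∂P/∂y,  v_g = (1/(fρ)) ∂P/∂x
u_g = −(2.0×10⁻³)/(4.02×10⁻⁵ × 1.24) = −40.1 m/s;  v_g = (1.9×10⁻³)/(4.02×10⁻⁵ × 1.24) = 38.1 m/s
|V_g| = √(u_g² + v_g²) = 55.4 m/s

55.4 m/s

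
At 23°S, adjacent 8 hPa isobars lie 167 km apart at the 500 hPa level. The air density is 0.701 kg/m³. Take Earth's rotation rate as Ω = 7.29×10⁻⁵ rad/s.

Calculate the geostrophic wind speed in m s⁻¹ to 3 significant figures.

120 m s⁻¹

Coriolis parameter at 23°S:
f = 2Ω sin φ = 2 × 7.29×10⁻⁵ × sin 23° = 5.70×10⁻⁵ s⁻¹
Pressure gradient: |∂P/∂n| = 800 Pa / 167000 m = 4.79×10⁻³ Pa/m
Geostrophic balance (pressure-gradient force = Coriolis force):
V_g = (1/(fρ)) |∂P/∂n| = 4.79×10⁻³ / (5.70×10⁻⁵ × 0.701) = 120 m/s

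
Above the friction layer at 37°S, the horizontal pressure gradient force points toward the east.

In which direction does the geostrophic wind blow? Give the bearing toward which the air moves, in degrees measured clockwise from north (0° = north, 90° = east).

The pressure-gradient force points toward the east (bearing 090°).
Geostrophic balance: in the Southern Hemisphere the Coriolis force deflects motion to the left, so the geostrophic wind blows 90° to the left of the pressure-gradient force (low pressure on the right).
Rotating 090° by 90° counterclockwise gives 000° — the wind blows toward the north.

000°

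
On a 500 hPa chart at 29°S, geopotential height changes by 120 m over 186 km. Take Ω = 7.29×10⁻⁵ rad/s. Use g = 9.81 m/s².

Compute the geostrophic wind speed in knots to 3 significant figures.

Coriolis parameter at 29°S:
f = 2Ω sin φ = 2 × 7.29×10⁻⁵ × sin 29° = 7.07×10⁻⁵ s⁻¹
Height gradient: |∂Z/∂n| = 120 m / 186000 m = 6.45×10⁻⁴
On a pressure surface, geostrophic balance gives V_g = (g/f)|∂Z/∂n|:
V_g = 9.81 × 6.45×10⁻⁴ / 7.07×10⁻⁵ = 89.5 m/s
Converting: 89.5 m/s × 1.944 = 174 knots

174 knots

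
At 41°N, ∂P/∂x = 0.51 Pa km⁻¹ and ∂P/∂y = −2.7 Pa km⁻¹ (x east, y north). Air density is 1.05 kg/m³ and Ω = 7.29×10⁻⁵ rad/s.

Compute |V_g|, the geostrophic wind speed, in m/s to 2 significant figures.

Coriolis parameter at 41°N:
f = 2Ω sin φ = 2 × 7.29×10⁻⁵ × sin 41° = 9.57×10⁻⁵ s⁻¹
Component geostrophic relations (x east, y north):
u_g = −(1/(fρ)) ∂P/∂y,  v_g = (1/(fρ)) ∂P/∂x
u_g = −(−2.7×10⁻³)/(9.57×10⁻⁵ × 1.05) = 26.9 m/s;  v_g = (0.51×10⁻³)/(9.57×10⁻⁵ × 1.05) = 5.08 m/s
|V_g| = √(u_g² + v_g²) = 27.4 m/s

27 m/s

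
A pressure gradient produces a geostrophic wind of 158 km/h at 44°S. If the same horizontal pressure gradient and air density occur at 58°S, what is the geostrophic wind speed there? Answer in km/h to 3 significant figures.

With the same pressure gradient and density, V_g ∝ 1/f ∝ 1/sin φ.
V₂ = V₁ · sin φ₁ / sin φ₂ = 158 × sin 44° / sin 58°
V₂ = 158 × 0.6947/0.8480 = 129 km/h

129 km/h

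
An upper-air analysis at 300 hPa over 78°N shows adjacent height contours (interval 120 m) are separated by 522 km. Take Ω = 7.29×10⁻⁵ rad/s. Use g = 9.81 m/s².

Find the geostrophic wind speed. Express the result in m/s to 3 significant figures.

Coriolis parameter at 78°N:
f = 2Ω sin φ = 2 × 7.29×10⁻⁵ × sin 78° = 1.43×10⁻⁴ s⁻¹
Height gradient: |∂Z/∂n| = 120 m / 522000 m = 2.30×10⁻⁴
On a pressure surface, geostrophic balance gives V_g = (g/f)|∂Z/∂n|:
V_g = 9.81 × 2.30×10⁻⁴ / 1.43×10⁻⁴ = 15.8 m/s

15.8 m/s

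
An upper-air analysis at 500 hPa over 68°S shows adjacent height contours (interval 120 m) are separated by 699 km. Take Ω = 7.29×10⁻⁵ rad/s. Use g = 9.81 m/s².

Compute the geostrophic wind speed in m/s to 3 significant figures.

12.5 m/s

Coriolis parameter at 68°S:
f = 2Ω sin φ = 2 × 7.29×10⁻⁵ × sin 68° = 1.35×10⁻⁴ s⁻¹
Height gradient: |∂Z/∂n| = 120 m / 699000 m = 1.72×10⁻⁴
On a pressure surface, geostrophic balance gives V_g = (g/f)|∂Z/∂n|:
V_g = 9.81 × 1.72×10⁻⁴ / 1.35×10⁻⁴ = 12.5 m/s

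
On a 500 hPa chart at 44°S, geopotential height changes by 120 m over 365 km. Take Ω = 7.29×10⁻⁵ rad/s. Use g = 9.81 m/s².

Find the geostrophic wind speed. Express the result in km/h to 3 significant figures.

Coriolis parameter at 44°S:
f = 2Ω sin φ = 2 × 7.29×10⁻⁵ × sin 44° = 1.01×10⁻⁴ s⁻¹
Height gradient: |∂Z/∂n| = 120 m / 365000 m = 3.29×10⁻⁴
On a pressure surface, geostrophic balance gives V_g = (g/f)|∂Z/∂n|:
V_g = 9.81 × 3.29×10⁻⁴ / 1.01×10⁻⁴ = 31.8 m/s
Converting: 31.8 m/s × 3.6 = 115 km/h

115 km/h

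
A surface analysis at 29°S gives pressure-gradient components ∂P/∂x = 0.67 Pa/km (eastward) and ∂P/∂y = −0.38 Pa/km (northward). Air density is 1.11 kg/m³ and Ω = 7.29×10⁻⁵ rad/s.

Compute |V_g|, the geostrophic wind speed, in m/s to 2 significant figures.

9.8 m/s

Coriolis parameter at 29°S:
f = 2Ω sin φ = 2 × 7.29×10⁻⁵ × sin 29° = 7.07×10⁻⁵ s⁻¹
In the Southern Hemisphere f is negative: f = −7.07×10⁻⁵ s⁻¹.
Component geostrophic relations (x east, y north):
u_g = −(1/(fρ)) ∂P/∂y,  v_g = (1/(fρ)) ∂P/∂x
u_g = −(−0.38×10⁻³)/(−7.07×10⁻⁵ × 1.11) = −4.84 m/s;  v_g = (0.67×10⁻³)/(−7.07×10⁻⁵ × 1.11) = −8.54 m/s
|V_g| = √(u_g² + v_g²) = 9.82 m/s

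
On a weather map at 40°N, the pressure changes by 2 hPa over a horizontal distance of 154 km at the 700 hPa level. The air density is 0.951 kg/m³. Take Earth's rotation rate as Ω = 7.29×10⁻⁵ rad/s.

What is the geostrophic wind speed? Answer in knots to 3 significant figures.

28.3 knots

Coriolis parameter at 40°N:
f = 2Ω sin φ = 2 × 7.29×10⁻⁵ × sin 40° = 9.37×10⁻⁵ s⁻¹
Pressure gradient: |∂P/∂n| = 200 Pa / 154000 m = 1.30×10⁻³ Pa/m
Geostrophic balance (pressure-gradient force = Coriolis force):
V_g = (1/(fρ)) |∂P/∂n| = 1.30×10⁻³ / (9.37×10⁻⁵ × 0.951) = 14.6 m/s
Converting: 14.6 m/s × 1.944 = 28.3 knots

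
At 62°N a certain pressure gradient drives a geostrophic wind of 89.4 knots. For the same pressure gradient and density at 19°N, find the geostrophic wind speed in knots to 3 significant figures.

With the same pressure gradient and density, V_g ∝ 1/f ∝ 1/sin φ.
V₂ = V₁ · sin φ₁ / sin φ₂ = 89.4 × sin 62° / sin 19°
V₂ = 89.4 × 0.8829/0.3256 = 242 knots

242 knots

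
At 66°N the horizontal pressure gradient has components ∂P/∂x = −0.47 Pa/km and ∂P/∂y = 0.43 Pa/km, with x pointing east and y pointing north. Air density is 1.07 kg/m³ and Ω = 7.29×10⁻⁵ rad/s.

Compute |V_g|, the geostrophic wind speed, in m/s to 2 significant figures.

Coriolis parameter at 66°N:
f = 2Ω sin φ = 2 × 7.29×10⁻⁵ × sin 66° = 1.33×10⁻⁴ s⁻¹
Component geostrophic relations (x east, y north):
u_g = −(1/(fρ)) ∂P/∂y,  v_g = (1/(fρ)) ∂P/∂x
u_g = −(0.43×10⁻³)/(1.33×10⁻⁴ × 1.07) = −3.02 m/s;  v_g = (−0.47×10⁻³)/(1.33×10⁻⁴ × 1.07) = −3.30 m/s
|V_g| = √(u_g² + v_g²) = 4.47 m/s

4.5 m/s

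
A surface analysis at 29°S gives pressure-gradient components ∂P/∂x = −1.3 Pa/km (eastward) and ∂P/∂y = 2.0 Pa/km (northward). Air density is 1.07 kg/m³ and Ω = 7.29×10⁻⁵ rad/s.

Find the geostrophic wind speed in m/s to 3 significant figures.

Coriolis parameter at 29°S:
f = 2Ω sin φ = 2 × 7.29×10⁻⁵ × sin 29° = 7.07×10⁻⁵ s⁻¹
In the Southern Hemisphere f is negative: f = −7.07×10⁻⁵ s⁻¹.
Component geostrophic relations (x east, y north):
u_g = −(1/(fρ)) ∂P/∂y,  v_g = (1/(fρ)) ∂P/∂x
u_g = −(2.0×10⁻³)/(−7.07×10⁻⁵ × 1.07) = 26.4 m/s;  v_g = (−1.3×10⁻³)/(−7.07×10⁻⁵ × 1.07) = 17.2 m/s
|V_g| = √(u_g² + v_g²) = 31.5 m/s

31.5 m/s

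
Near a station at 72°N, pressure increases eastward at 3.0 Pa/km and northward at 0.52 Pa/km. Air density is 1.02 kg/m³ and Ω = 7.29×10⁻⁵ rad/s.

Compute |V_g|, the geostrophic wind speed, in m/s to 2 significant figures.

22 m/s

Coriolis parameter at 72°N:
f = 2Ω sin φ = 2 × 7.29×10⁻⁵ × sin 72° = 1.39×10⁻⁴ s⁻¹
Component geostrophic relations (x east, y north):
u_g = −(1/(fρ)) ∂P/∂y,  v_g = (1/(fρ)) ∂P/∂x
u_g = −(0.52×10⁻³)/(1.39×10⁻⁴ × 1.02) = −3.68 m/s;  v_g = (3.0×10⁻³)/(1.39×10⁻⁴ × 1.02) = 21.2 m/s
|V_g| = √(u_g² + v_g²) = 21.5 m/s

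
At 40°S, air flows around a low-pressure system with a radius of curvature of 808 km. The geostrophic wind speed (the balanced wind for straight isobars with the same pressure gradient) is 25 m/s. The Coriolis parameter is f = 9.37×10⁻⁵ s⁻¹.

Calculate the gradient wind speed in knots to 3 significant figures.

Around a low, centrifugal force acts outward with Coriolis, so pressure-gradient force balances both:
(1/ρ)|∂P/∂n| = fV + V²/R  →  V² + fR·V − fR·V_g = 0
With fR = 9.37×10⁻⁵ × 808×10³ m = 75.7 m/s:
V = [−fR + √((fR)² + 4 fR V_g)]/2 = [−75.7 + √(75.7² + 4×75.7×25)]/2 = 19.8 m/s
Subgeostrophic (V < V_g = 25 m/s), as expected around a low.
Converting: 19.8 m/s × 1.944 = 38.5 knots

38.5 knots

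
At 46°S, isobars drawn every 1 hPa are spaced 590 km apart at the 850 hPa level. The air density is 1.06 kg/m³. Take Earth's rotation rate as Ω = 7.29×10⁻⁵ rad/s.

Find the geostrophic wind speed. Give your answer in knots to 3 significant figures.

Coriolis parameter at 46°S:
f = 2Ω sin φ = 2 × 7.29×10⁻⁵ × sin 46° = 1.05×10⁻⁴ s⁻¹
Pressure gradient: |∂P/∂n| = 100 Pa / 590000 m = 1.69×10⁻⁴ Pa/m
Geostrophic balance (pressure-gradient force = Coriolis force):
V_g = (1/(fρ)) |∂P/∂n| = 1.69×10⁻⁴ / (1.05×10⁻⁴ × 1.06) = 1.52 m/s
Converting: 1.52 m/s × 1.944 = 2.96 knots

2.96 knots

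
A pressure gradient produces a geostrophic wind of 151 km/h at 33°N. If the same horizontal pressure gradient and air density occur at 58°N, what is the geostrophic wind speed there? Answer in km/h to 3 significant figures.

97.0 km/h

With the same pressure gradient and density, V_g ∝ 1/f ∝ 1/sin φ.
V₂ = V₁ · sin φ₁ / sin φ₂ = 151 × sin 33° / sin 58°
V₂ = 151 × 0.5446/0.8480 = 97.0 km/h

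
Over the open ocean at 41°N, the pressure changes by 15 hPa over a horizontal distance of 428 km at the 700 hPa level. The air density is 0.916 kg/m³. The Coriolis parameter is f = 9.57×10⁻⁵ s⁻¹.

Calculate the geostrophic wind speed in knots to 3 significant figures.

77.7 knots

Pressure gradient: |∂P/∂n| = 1500 Pa / 428000 m = 3.50×10⁻³ Pa/m
Geostrophic balance (pressure-gradient force = Coriolis force):
V_g = (1/(fρ)) |∂P/∂n| = 3.50×10⁻³ / (9.57×10⁻⁵ × 0.916) = 40.0 m/s
Converting: 40.0 m/s × 1.944 = 77.7 knots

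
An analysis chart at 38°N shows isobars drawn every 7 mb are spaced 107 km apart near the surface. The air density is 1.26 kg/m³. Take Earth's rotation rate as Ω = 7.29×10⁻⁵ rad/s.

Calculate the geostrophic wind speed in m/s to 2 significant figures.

Coriolis parameter at 38°N:
f = 2Ω sin φ = 2 × 7.29×10⁻⁵ × sin 38° = 8.98×10⁻⁵ s⁻¹
Pressure gradient: |∂P/∂n| = 700 Pa / 107000 m = 6.54×10⁻³ Pa/m
Geostrophic balance (pressure-gradient force = Coriolis force):
V_g = (1/(fρ)) |∂P/∂n| = 6.54×10⁻³ / (8.98×10⁻⁵ × 1.26) = 57.8 m/s

58 m/s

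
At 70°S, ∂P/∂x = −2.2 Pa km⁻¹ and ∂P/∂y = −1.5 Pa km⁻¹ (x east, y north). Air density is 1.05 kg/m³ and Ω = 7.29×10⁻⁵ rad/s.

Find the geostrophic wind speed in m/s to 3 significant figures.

18.5 m/s

Coriolis parameter at 70°S:
f = 2Ω sin φ = 2 × 7.29×10⁻⁵ × sin 70° = 1.37×10⁻⁴ s⁻¹
In the Southern Hemisphere f is negative: f = −1.37×10⁻⁴ s⁻¹.
Component geostrophic relations (x east, y north):
u_g = −(1/(fρ)) ∂P/∂y,  v_g = (1/(fρ)) ∂P/∂x
u_g = −(−1.5×10⁻³)/(−1.37×10⁻⁴ × 1.05) = −10.4 m/s;  v_g = (−2.2×10⁻³)/(−1.37×10⁻⁴ × 1.05) = 15.3 m/s
|V_g| = √(u_g² + v_g²) = 18.5 m/s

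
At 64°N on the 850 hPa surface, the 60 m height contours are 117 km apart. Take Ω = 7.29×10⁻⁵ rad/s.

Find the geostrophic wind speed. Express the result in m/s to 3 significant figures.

38.4 m/s

Coriolis parameter at 64°N:
f = 2Ω sin φ = 2 × 7.29×10⁻⁵ × sin 64° = 1.31×10⁻⁴ s⁻¹
Height gradient: |∂Z/∂n| = 60 m / 117000 m = 5.13×10⁻⁴
On a pressure surface, geostrophic balance gives V_g = (g/f)|∂Z/∂n|:
V_g = 9.81 × 5.13×10⁻⁴ / 1.31×10⁻⁴ = 38.4 m/s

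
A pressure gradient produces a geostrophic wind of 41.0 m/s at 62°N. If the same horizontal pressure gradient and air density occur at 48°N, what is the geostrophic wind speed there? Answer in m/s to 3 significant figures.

With the same pressure gradient and density, V_g ∝ 1/f ∝ 1/sin φ.
V₂ = V₁ · sin φ₁ / sin φ₂ = 41.0 × sin 62° / sin 48°
V₂ = 41.0 × 0.8829/0.7431 = 48.7 m/s

48.7 m/s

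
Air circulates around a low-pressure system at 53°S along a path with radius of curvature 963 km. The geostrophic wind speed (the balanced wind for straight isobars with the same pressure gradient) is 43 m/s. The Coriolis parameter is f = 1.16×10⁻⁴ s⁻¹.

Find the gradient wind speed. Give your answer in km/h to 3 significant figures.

Around a low, centrifugal force acts outward with Coriolis, so pressure-gradient force balances both:
(1/ρ)|∂P/∂n| = fV + V²/R  →  V² + fR·V − fR·V_g = 0
With fR = 1.16×10⁻⁴ × 963×10³ m = 112 m/s:
V = [−fR + √((fR)² + 4 fR V_g)]/2 = [−112 + √(112² + 4×112×43)]/2 = 33.2 m/s
Subgeostrophic (V < V_g = 43 m/s), as expected around a low.
Converting: 33.2 m/s × 3.6 = 119 km/h

119 km/h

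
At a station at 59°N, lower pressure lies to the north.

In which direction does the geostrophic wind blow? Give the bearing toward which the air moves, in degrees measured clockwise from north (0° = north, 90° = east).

The pressure-gradient force points toward the north (bearing 000°).
Geostrophic balance: in the Northern Hemisphere the Coriolis force deflects motion to the right, so the geostrophic wind blows 90° to the right of the pressure-gradient force (low pressure on the left).
Rotating 000° by 90° clockwise gives 090° — the wind blows toward the east.

090°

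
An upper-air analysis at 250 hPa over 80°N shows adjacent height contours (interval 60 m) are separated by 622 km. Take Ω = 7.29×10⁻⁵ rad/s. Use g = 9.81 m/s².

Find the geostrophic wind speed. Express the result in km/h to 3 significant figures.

Coriolis parameter at 80°N:
f = 2Ω sin φ = 2 × 7.29×10⁻⁵ × sin 80° = 1.44×10⁻⁴ s⁻¹
Height gradient: |∂Z/∂n| = 60 m / 622000 m = 9.65×10⁻⁵
On a pressure surface, geostrophic balance gives V_g = (g/f)|∂Z/∂n|:
V_g = 9.81 × 9.65×10⁻⁵ / 1.44×10⁻⁴ = 6.59 m/s
Converting: 6.59 m/s × 3.6 = 23.7 km/h

23.7 km/h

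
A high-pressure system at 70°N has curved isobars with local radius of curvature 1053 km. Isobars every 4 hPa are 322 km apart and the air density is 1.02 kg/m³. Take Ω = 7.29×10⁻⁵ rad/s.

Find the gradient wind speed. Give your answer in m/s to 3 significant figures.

Coriolis parameter at 70°N:
f = 2Ω sin φ = 2 × 7.29×10⁻⁵ × sin 70° = 1.37×10⁻⁴ s⁻¹
Pressure gradient: |∂P/∂n| = 400 Pa / 322000 m = 1.24×10⁻³ Pa/m
Geostrophic speed: V_g = |∂P/∂n|/(fρ) = 1.24×10⁻³/(1.37×10⁻⁴ × 1.02) = 8.89 m/s
Around a high, pressure-gradient force acts outward with centrifugal, so Coriolis balances both:
fV = (1/ρ)|∂P/∂n| + V²/R  →  V² − fR·V + fR·V_g = 0
With fR = 1.37×10⁻⁴ × 1053×10³ m = 144 m/s:
V = [fR − √((fR)² − 4 fR V_g)]/2 = [144 − √(144² − 4×144×8.89)]/2 = 9.52 m/s
Supergeostrophic (V > V_g = 8.89 m/s), as expected around a high.

9.52 m/s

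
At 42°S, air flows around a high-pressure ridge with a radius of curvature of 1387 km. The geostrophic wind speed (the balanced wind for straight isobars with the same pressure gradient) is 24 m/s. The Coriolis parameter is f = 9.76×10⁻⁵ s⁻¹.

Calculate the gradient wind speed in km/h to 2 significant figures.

110 km/h

Around a high, pressure-gradient force acts outward with centrifugal, so Coriolis balances both:
fV = (1/ρ)|∂P/∂n| + V²/R  →  V² − fR·V + fR·V_g = 0
With fR = 9.76×10⁻⁵ × 1387×10³ m = 135 m/s:
V = [fR − √((fR)² − 4 fR V_g)]/2 = [135 − √(135² − 4×135×24)]/2 = 31.2 m/s
Supergeostrophic (V > V_g = 24 m/s), as expected around a high.
Converting: 31.2 m/s × 3.6 = 110 km/h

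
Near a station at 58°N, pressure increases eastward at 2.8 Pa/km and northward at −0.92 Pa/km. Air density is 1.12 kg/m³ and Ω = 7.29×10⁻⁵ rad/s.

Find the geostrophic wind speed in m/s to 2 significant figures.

Coriolis parameter at 58°N:
f = 2Ω sin φ = 2 × 7.29×10⁻⁵ × sin 58° = 1.24×10⁻⁴ s⁻¹
Component geostrophic relations (x east, y north):
u_g = −(1/(fρ)) ∂P/∂y,  v_g = (1/(fρ)) ∂P/∂x
u_g = −(−0.92×10⁻³)/(1.24×10⁻⁴ × 1.12) = 6.64 m/s;  v_g = (2.8×10⁻³)/(1.24×10⁻⁴ × 1.12) = 20.2 m/s
|V_g| = √(u_g² + v_g²) = 21.3 m/s

21 m/s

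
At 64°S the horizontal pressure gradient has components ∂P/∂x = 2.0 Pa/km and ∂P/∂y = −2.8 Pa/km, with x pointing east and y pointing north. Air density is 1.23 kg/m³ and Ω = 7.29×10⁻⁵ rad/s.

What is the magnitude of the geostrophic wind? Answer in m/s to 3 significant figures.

Coriolis parameter at 64°S:
f = 2Ω sin φ = 2 × 7.29×10⁻⁵ × sin 64° = 1.31×10⁻⁴ s⁻¹
In the Southern Hemisphere f is negative: f = −1.31×10⁻⁴ s⁻¹.
Component geostrophic relations (x east, y north):
u_g = −(1/(fρ)) ∂P/∂y,  v_g = (1/(fρ)) ∂P/∂x
u_g = −(−2.8×10⁻³)/(−1.31×10⁻⁴ × 1.23) = −17.4 m/s;  v_g = (2.0×10⁻³)/(−1.31×10⁻⁴ × 1.23) = −12.4 m/s
|V_g| = √(u_g² + v_g²) = 21.3 m/s

21.3 m/s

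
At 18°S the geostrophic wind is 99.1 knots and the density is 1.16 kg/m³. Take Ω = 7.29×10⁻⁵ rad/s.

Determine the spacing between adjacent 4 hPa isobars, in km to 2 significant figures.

150 km

Coriolis parameter at 18°S:
f = 2Ω sin φ = 2 × 7.29×10⁻⁵ × sin 18° = 4.51×10⁻⁵ s⁻¹
Wind speed in SI: 99.1 knots = 51.0 m/s
Geostrophic balance rearranged: |∂P/∂n| = f ρ V_g
|∂P/∂n| = 4.51×10⁻⁵ × 1.16 × 51.0 = 2.66×10⁻³ Pa/m
Isobar spacing: Δn = ΔP/|∂P/∂n| = 400 Pa / 2.66×10⁻³ Pa/m = 150124 m ≈ 150 km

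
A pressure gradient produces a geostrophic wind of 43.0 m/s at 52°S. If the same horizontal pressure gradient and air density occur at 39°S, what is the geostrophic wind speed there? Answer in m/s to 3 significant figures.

With the same pressure gradient and density, V_g ∝ 1/f ∝ 1/sin φ.
V₂ = V₁ · sin φ₁ / sin φ₂ = 43.0 × sin 52° / sin 39°
V₂ = 43.0 × 0.7880/0.6293 = 53.8 m/s

53.8 m/s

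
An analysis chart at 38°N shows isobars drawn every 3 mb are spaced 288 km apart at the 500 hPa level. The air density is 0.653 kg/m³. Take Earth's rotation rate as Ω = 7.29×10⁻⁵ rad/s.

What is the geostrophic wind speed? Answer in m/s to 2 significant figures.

Coriolis parameter at 38°N:
f = 2Ω sin φ = 2 × 7.29×10⁻⁵ × sin 38° = 8.98×10⁻⁵ s⁻¹
Pressure gradient: |∂P/∂n| = 300 Pa / 288000 m = 1.04×10⁻³ Pa/m
Geostrophic balance (pressure-gradient force = Coriolis force):
V_g = (1/(fρ)) |∂P/∂n| = 1.04×10⁻³ / (8.98×10⁻⁵ × 0.653) = 17.8 m/s

18 m/s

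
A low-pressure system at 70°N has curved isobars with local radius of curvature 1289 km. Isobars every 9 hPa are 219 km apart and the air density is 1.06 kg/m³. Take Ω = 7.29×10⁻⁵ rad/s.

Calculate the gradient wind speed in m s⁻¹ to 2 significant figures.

25 m s⁻¹

Coriolis parameter at 70°N:
f = 2Ω sin φ = 2 × 7.29×10⁻⁵ × sin 70° = 1.37×10⁻⁴ s⁻¹
Pressure gradient: |∂P/∂n| = 900 Pa / 219000 m = 4.11×10⁻³ Pa/m
Geostrophic speed: V_g = |∂P/∂n|/(fρ) = 4.11×10⁻³/(1.37×10⁻⁴ × 1.06) = 28.3 m/s
Around a low, centrifugal force acts outward with Coriolis, so pressure-gradient force balances both:
(1/ρ)|∂P/∂n| = fV + V²/R  →  V² + fR·V − fR·V_g = 0
With fR = 1.37×10⁻⁴ × 1289×10³ m = 177 m/s:
V = [−fR + √((fR)² + 4 fR V_g)]/2 = [−177 + √(177² + 4×177×28.3)]/2 = 24.8 m/s
Subgeostrophic (V < V_g = 28.3 m/s), as expected around a low.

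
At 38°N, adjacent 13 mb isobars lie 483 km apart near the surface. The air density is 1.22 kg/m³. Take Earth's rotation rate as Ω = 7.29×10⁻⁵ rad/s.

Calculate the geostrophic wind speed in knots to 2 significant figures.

48 knots

Coriolis parameter at 38°N:
f = 2Ω sin φ = 2 × 7.29×10⁻⁵ × sin 38° = 8.98×10⁻⁵ s⁻¹
Pressure gradient: |∂P/∂n| = 1300 Pa / 483000 m = 2.69×10⁻³ Pa/m
Geostrophic balance (pressure-gradient force = Coriolis force):
V_g = (1/(fρ)) |∂P/∂n| = 2.69×10⁻³ / (8.98×10⁻⁵ × 1.22) = 24.6 m/s
Converting: 24.6 m/s × 1.944 = 48 knots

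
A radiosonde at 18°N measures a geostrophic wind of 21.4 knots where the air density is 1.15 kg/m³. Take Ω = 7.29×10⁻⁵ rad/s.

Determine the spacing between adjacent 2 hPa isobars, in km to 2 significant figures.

Coriolis parameter at 18°N:
f = 2Ω sin φ = 2 × 7.29×10⁻⁵ × sin 18° = 4.51×10⁻⁵ s⁻¹
Wind speed in SI: 21.4 knots = 11.0 m/s
Geostrophic balance rearranged: |∂P/∂n| = f ρ V_g
|∂P/∂n| = 4.51×10⁻⁵ × 1.15 × 11.0 = 5.70×10⁻⁴ Pa/m
Isobar spacing: Δn = ΔP/|∂P/∂n| = 200 Pa / 5.70×10⁻⁴ Pa/m = 350623 m ≈ 350 km

350 km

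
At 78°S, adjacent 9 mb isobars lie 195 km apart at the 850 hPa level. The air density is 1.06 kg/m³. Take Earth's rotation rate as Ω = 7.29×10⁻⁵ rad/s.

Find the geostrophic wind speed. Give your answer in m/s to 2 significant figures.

Coriolis parameter at 78°S:
f = 2Ω sin φ = 2 × 7.29×10⁻⁵ × sin 78° = 1.43×10⁻⁴ s⁻¹
Pressure gradient: |∂P/∂n| = 900 Pa / 195000 m = 4.62×10⁻³ Pa/m
Geostrophic balance (pressure-gradient force = Coriolis force):
V_g = (1/(fρ)) |∂P/∂n| = 4.62×10⁻³ / (1.43×10⁻⁴ × 1.06) = 30.5 m/s

31 m/s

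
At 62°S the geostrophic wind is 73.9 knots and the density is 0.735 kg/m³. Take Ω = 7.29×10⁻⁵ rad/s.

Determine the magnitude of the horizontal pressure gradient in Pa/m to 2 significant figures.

Coriolis parameter at 62°S:
f = 2Ω sin φ = 2 × 7.29×10⁻⁵ × sin 62° = 1.29×10⁻⁴ s⁻¹
Wind speed in SI: 73.9 knots = 38.0 m/s
Geostrophic balance rearranged: |∂P/∂n| = f ρ V_g
|∂P/∂n| = 1.29×10⁻⁴ × 0.735 × 38.0 = 3.60×10⁻³ Pa/m

3.6×10⁻³ Pa/m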